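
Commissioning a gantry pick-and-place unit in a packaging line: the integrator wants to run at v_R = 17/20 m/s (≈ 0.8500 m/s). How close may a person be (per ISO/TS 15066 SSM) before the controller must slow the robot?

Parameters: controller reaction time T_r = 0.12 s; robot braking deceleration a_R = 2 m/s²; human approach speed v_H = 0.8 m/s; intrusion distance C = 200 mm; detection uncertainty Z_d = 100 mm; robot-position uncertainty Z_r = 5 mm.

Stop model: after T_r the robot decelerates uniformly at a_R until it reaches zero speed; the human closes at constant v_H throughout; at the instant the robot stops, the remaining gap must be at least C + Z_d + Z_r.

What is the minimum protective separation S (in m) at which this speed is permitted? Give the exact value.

S_min = 8189/8000 m = 1.0236 m

T_s = v_R/a_R = (17/20)/2 = 0.4250 s
robot in T_r: 0.8500·0.1200 = 0.1020 m
robot under decel: 0.8500²/(2·2.0000) = 0.1806 m
human over T_r+T_s: 0.8000·(0.1200+0.4250) = 0.4360 m
margins: 0.2000+0.1000+0.0050 = 0.3050 m
S_min ≈ 0.1020+0.1806+0.4360+0.3050  ⇒  S_min = 8189/8000 m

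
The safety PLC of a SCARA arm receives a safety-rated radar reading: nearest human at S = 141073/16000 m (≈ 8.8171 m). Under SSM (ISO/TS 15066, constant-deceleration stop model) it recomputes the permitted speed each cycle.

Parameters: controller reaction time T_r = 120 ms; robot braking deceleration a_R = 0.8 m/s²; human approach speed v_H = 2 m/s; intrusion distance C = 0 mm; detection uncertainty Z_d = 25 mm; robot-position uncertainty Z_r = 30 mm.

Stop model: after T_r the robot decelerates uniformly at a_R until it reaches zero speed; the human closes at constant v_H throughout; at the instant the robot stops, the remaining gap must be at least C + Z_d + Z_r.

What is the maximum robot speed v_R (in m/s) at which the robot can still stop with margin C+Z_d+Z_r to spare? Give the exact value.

quadratic (5/8)·v² + (131/50)·v + (-136353/16000) = 0
  disc = (131/50)² − 4·(5/8)·(-136353/16000) = 4507129/160000 ; √disc = 2123/400
  v_R = (−(131/50) + 2123/400) / (2·(5/8)) = 43/20 m/s
check:
T_s = v_R/a_R = (43/20)/(4/5) = 2.6875 s
robot covers v_R·T_r = 2.1500·0.1200 = 0.2580 m before braking
braking distance = 2.1500²/(2·0.8000) = 2.8891 m
human over T_r+T_s: 2.0000·(0.1200+2.6875) = 5.6150 m
C+Z_d+Z_r = 0.0000+0.0250+0.0300 = 0.0550 m
sum ≈ 0.2580+2.8891+5.6150+0.0550 ≈ 8.8171 m = S ✓

v_R_max = 43/20 m/s = 2.1500 m/s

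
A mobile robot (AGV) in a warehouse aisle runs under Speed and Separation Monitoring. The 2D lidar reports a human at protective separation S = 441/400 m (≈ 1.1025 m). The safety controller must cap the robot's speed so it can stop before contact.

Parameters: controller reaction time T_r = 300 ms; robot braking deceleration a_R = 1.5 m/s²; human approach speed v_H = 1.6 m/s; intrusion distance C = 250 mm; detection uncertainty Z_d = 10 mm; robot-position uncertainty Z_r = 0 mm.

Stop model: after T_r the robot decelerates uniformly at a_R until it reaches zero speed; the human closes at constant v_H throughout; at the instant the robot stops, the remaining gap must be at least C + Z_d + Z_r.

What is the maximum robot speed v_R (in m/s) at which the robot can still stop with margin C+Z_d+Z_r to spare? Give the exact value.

quadratic (1/3)·v² + (41/30)·v + (-29/80) = 0
  disc = (41/30)² − 4·(1/3)·(-29/80) = 529/225 ; √disc = 23/15
  v_R = (−(41/30) + 23/15) / (2·(1/3)) = 1/4 m/s
check:
T_s = v_R/a_R = (1/4)/(3/2) = 0.1667 s
robot in T_r: 0.2500·0.3000 = 0.0750 m
robot under decel: 0.2500²/(2·1.5000) = 0.0208 m
human over T_r+T_s: 1.6000·(0.3000+0.1667) = 0.7467 m
margins: 0.2500+0.0100+0.0000 = 0.2600 m
sum ≈ 0.0750+0.0208+0.7467+0.2600 ≈ 1.1025 m = S ✓

v_R_max = 1/4 m/s = 0.2500 m/s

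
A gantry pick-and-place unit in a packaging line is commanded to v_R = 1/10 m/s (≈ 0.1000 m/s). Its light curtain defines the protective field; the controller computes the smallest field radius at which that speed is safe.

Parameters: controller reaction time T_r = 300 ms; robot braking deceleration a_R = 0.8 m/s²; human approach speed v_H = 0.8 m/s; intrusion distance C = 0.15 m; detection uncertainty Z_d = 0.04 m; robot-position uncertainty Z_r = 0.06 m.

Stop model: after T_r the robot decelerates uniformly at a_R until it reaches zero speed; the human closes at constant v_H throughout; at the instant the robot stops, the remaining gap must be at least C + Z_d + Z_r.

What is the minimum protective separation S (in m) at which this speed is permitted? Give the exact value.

stop time T_s = (1/10)/(4/5) = 0.1250 s
robot covers v_R·T_r = 0.1000·0.3000 = 0.0300 m before braking
braking distance = 0.1000²/(2·0.8000) = 0.0063 m
person approaches 0.8000·(0.3000+0.1250) = 0.3400 m
margins: 0.1500+0.0400+0.0600 = 0.2500 m
S_min ≈ 0.0300+0.0063+0.3400+0.2500  ⇒  S_min = 501/800 m

S_min = 501/800 m = 0.6262 m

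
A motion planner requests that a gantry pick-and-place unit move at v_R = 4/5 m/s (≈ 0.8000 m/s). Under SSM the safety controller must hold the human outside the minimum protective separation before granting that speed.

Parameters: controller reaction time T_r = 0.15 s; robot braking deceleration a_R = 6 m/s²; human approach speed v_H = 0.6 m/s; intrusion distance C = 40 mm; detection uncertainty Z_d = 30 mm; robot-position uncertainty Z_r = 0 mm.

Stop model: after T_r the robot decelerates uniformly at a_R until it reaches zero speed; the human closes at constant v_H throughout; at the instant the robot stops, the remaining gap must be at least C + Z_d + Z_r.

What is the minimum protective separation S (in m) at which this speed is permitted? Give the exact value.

S_min = 31/75 m = 0.4133 m

stop time T_s = (4/5)/6 = 0.1333 s
robot in T_r: 0.8000·0.1500 = 0.1200 m
braking distance = 0.8000²/(2·6.0000) = 0.0533 m
person approaches 0.6000·(0.1500+0.1333) = 0.1700 m
C+Z_d+Z_r = 0.0400+0.0300+0.0000 = 0.0700 m
S_min ≈ 0.1200+0.0533+0.1700+0.0700  ⇒  S_min = 31/75 m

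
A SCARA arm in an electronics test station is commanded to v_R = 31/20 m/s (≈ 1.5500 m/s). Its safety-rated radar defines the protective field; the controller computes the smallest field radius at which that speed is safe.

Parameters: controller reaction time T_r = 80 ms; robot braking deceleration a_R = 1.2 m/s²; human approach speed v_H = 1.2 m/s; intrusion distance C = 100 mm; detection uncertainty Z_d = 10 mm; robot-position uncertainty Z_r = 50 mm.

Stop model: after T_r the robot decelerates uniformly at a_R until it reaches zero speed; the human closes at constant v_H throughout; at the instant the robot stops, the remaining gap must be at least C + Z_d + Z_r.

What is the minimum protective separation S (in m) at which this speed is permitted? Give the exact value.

S_min = 14069/4800 m = 2.9310 m

braking lasts T_s = (31/20)/(6/5) = 1.2917 s
robot in T_r: 1.5500·0.0800 = 0.1240 m
robot covers 1.5500·1.2917 − ½·1.2000·1.2917² = 1.0010 m while stopping
human over T_r+T_s: 1.2000·(0.0800+1.2917) = 1.6460 m
C+Z_d+Z_r = 0.1000+0.0100+0.0500 = 0.1600 m
S_min ≈ 0.1240+1.0010+1.6460+0.1600  ⇒  S_min = 14069/4800 m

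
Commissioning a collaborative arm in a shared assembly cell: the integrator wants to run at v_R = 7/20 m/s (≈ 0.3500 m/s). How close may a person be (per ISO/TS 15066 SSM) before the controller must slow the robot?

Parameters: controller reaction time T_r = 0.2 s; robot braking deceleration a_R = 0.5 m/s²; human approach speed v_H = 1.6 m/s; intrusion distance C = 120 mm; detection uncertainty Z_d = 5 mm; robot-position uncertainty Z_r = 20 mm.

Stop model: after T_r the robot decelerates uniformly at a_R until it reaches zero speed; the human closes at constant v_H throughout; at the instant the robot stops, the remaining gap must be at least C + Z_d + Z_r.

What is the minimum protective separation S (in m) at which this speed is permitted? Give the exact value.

stop time T_s = (7/20)/(1/2) = 0.7000 s
robot in T_r: 0.3500·0.2000 = 0.0700 m
robot under decel: 0.3500²/(2·0.5000) = 0.1225 m
person approaches 1.6000·(0.2000+0.7000) = 1.4400 m
residual clearance needed = 0.1200+0.0050+0.0200 = 0.1450 m
S_min ≈ 0.0700+0.1225+1.4400+0.1450  ⇒  S_min = 711/400 m

S_min = 711/400 m = 1.7775 m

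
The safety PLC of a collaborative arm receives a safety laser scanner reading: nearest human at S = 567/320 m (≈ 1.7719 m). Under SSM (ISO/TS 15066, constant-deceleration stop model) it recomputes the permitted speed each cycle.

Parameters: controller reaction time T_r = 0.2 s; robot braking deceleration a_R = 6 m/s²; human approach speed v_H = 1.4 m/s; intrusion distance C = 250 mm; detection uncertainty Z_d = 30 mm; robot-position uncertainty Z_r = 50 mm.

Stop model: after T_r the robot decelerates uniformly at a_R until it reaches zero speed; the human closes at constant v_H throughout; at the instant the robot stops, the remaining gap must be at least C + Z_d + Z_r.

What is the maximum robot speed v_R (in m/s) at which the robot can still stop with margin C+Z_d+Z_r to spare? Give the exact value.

quadratic (1/12)·v² + (13/30)·v + (-1859/1600) = 0
  disc = (13/30)² − 4·(1/12)·(-1859/1600) = 8281/14400 ; √disc = 91/120
  v_R = (−(13/30) + 91/120) / (2·(1/12)) = 39/20 m/s
check:
T_s = v_R/a_R = (39/20)/6 = 0.3250 s
reaction-phase robot travel = 1.9500·0.2000 = 0.3900 m
robot covers 1.9500·0.3250 − ½·6.0000·0.3250² = 0.3169 m while stopping
human over T_r+T_s: 1.4000·(0.2000+0.3250) = 0.7350 m
margins: 0.2500+0.0300+0.0500 = 0.3300 m
sum ≈ 0.3900+0.3169+0.7350+0.3300 ≈ 1.7719 m = S ✓

v_R_max = 39/20 m/s = 1.9500 m/s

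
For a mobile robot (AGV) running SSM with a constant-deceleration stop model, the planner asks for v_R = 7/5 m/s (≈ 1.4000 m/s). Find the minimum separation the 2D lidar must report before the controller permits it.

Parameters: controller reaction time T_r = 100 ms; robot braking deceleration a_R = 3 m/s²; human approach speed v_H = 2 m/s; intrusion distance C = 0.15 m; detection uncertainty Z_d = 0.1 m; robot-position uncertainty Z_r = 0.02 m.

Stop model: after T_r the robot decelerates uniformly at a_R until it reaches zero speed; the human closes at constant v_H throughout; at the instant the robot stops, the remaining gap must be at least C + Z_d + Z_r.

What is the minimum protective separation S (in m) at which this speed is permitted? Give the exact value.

stop time T_s = (7/5)/3 = 0.4667 s
robot in T_r: 1.4000·0.1000 = 0.1400 m
robot under decel: 1.4000²/(2·3.0000) = 0.3267 m
human closes 2.0000·0.5667 = 1.1333 m
margins: 0.1500+0.1000+0.0200 = 0.2700 m
S_min ≈ 0.1400+0.3267+1.1333+0.2700  ⇒  S_min = 187/100 m

S_min = 187/100 m = 1.8700 m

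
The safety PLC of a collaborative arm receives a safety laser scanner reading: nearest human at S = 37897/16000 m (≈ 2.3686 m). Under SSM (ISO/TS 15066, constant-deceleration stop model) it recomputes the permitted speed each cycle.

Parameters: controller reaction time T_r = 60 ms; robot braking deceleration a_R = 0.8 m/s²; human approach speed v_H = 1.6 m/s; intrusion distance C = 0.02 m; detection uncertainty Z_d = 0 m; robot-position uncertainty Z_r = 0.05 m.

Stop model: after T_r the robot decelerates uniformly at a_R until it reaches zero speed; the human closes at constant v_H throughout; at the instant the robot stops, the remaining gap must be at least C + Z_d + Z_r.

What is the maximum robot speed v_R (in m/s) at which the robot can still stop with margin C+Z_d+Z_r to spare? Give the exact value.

collect terms ⇒ (5/8)·v_R² + (103/50)·v_R + (-35241/16000) = 0
  disc = (103/50)² − 4·(5/8)·(-35241/16000) = 1560001/160000 ; √disc = 1249/400
  v_R = (−(103/50) + 1249/400) / (2·(5/8)) = 17/20 m/s
check:
braking lasts T_s = (17/20)/(4/5) = 1.0625 s
reaction-phase robot travel = 0.8500·0.0600 = 0.0510 m
braking distance = 0.8500²/(2·0.8000) = 0.4516 m
human closes 1.6000·1.1225 = 1.7960 m
margins: 0.0200+0.0000+0.0500 = 0.0700 m
sum ≈ 0.0510+0.4516+1.7960+0.0700 ≈ 2.3686 m = S ✓

v_R_max = 17/20 m/s = 0.8500 m/s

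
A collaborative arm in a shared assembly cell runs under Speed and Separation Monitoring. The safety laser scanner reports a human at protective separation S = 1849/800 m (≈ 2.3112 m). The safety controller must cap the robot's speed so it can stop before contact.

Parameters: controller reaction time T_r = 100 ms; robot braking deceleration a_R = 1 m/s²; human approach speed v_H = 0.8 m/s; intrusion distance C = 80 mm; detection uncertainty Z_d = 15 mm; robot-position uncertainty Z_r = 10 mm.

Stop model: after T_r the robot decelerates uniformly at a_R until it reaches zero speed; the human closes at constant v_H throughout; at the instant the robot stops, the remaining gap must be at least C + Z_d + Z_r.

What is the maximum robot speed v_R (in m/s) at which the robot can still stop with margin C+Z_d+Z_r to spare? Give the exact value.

collect terms ⇒ (1/2)·v_R² + (9/10)·v_R + (-1701/800) = 0
  disc = (9/10)² − 4·(1/2)·(-1701/800) = 81/16 ; √disc = 9/4
  v_R = (−(9/10) + 9/4) / (2·(1/2)) = 27/20 m/s
check:
braking lasts T_s = (27/20)/1 = 1.3500 s
robot covers v_R·T_r = 1.3500·0.1000 = 0.1350 m before braking
robot covers 1.3500·1.3500 − ½·1.0000·1.3500² = 0.9113 m while stopping
person approaches 0.8000·(0.1000+1.3500) = 1.1600 m
C+Z_d+Z_r = 0.0800+0.0150+0.0100 = 0.1050 m
sum ≈ 0.1350+0.9113+1.1600+0.1050 ≈ 2.3112 m = S ✓

v_R_max = 27/20 m/s = 1.3500 m/s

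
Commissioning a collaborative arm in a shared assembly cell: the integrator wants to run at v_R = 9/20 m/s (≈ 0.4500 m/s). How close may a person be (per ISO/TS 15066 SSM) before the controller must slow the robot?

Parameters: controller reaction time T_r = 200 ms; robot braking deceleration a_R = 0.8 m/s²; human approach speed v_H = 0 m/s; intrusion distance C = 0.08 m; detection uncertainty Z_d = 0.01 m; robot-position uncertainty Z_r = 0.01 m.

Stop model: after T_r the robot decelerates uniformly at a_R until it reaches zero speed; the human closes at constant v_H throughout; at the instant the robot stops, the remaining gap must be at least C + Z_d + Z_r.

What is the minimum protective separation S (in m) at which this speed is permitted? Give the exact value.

braking lasts T_s = (9/20)/(4/5) = 0.5625 s
robot covers v_R·T_r = 0.4500·0.2000 = 0.0900 m before braking
robot under decel: 0.4500²/(2·0.8000) = 0.1266 m
human closes 0.0000·0.7625 = 0.0000 m
residual clearance needed = 0.0800+0.0100+0.0100 = 0.1000 m
S_min ≈ 0.0900+0.1266+0.0000+0.1000  ⇒  S_min = 1013/3200 m

S_min = 1013/3200 m = 0.3166 m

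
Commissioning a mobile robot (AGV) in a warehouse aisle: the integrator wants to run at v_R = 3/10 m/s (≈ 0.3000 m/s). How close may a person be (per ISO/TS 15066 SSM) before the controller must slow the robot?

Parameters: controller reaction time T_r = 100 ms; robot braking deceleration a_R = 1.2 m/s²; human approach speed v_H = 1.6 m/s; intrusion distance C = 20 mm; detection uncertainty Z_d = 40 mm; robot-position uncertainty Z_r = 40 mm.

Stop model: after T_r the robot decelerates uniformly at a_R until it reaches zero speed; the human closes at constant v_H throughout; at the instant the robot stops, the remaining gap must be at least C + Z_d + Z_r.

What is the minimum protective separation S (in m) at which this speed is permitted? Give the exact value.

braking lasts T_s = (3/10)/(6/5) = 0.2500 s
reaction-phase robot travel = 0.3000·0.1000 = 0.0300 m
braking distance = 0.3000²/(2·1.2000) = 0.0375 m
person approaches 1.6000·(0.1000+0.2500) = 0.5600 m
margins: 0.0200+0.0400+0.0400 = 0.1000 m
S_min ≈ 0.0300+0.0375+0.5600+0.1000  ⇒  S_min = 291/400 m

S_min = 291/400 m = 0.7275 m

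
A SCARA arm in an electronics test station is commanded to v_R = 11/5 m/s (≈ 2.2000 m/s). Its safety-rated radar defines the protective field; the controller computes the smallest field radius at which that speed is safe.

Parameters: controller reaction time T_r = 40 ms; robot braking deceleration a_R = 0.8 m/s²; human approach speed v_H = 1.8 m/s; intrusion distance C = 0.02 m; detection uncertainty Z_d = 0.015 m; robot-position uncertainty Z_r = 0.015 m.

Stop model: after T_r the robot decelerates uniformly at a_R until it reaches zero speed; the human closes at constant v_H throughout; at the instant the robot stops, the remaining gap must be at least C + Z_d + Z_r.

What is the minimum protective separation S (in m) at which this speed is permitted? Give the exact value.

S_min = 1637/200 m = 8.1850 m

stop time T_s = (11/5)/(4/5) = 2.7500 s
robot covers v_R·T_r = 2.2000·0.0400 = 0.0880 m before braking
robot under decel: 2.2000²/(2·0.8000) = 3.0250 m
person approaches 1.8000·(0.0400+2.7500) = 5.0220 m
margins: 0.0200+0.0150+0.0150 = 0.0500 m
S_min ≈ 0.0880+3.0250+5.0220+0.0500  ⇒  S_min = 1637/200 m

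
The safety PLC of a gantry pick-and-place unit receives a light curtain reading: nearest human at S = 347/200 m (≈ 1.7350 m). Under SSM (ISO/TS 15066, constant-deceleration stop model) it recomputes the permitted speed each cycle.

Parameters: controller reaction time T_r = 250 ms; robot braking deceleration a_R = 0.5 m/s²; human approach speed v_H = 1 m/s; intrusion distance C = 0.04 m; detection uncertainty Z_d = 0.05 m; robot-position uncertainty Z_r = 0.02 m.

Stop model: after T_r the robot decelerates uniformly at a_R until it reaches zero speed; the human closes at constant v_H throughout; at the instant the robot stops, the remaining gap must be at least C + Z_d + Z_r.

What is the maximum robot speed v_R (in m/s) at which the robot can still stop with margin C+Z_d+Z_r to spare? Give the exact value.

v_R_max = 1/2 m/s = 0.5000 m/s

quadratic (1)·v² + (9/4)·v + (-11/8) = 0
  disc = (9/4)² − 4·(1)·(-11/8) = 169/16 ; √disc = 13/4
  v_R = (−(9/4) + 13/4) / (2·(1)) = 1/2 m/s
check:
T_s = v_R/a_R = (1/2)/(1/2) = 1.0000 s
reaction-phase robot travel = 0.5000·0.2500 = 0.1250 m
braking distance = 0.5000²/(2·0.5000) = 0.2500 m
human closes 1.0000·1.2500 = 1.2500 m
C+Z_d+Z_r = 0.0400+0.0500+0.0200 = 0.1100 m
sum ≈ 0.1250+0.2500+1.2500+0.1100 ≈ 1.7350 m = S ✓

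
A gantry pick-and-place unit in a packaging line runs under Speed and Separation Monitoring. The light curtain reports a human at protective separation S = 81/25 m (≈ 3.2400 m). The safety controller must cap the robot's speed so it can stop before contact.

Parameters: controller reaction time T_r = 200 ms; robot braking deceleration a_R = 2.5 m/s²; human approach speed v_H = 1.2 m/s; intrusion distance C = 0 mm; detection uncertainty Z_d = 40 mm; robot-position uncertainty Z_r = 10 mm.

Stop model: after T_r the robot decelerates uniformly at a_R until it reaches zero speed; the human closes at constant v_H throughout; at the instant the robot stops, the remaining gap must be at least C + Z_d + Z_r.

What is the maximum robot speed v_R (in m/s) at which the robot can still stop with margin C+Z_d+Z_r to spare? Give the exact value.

quadratic (1/5)·v² + (17/25)·v + (-59/20) = 0
  disc = (17/25)² − 4·(1/5)·(-59/20) = 1764/625 ; √disc = 42/25
  v_R = (−(17/25) + 42/25) / (2·(1/5)) = 5/2 m/s
check:
braking lasts T_s = (5/2)/(5/2) = 1.0000 s
robot covers v_R·T_r = 2.5000·0.2000 = 0.5000 m before braking
robot covers 2.5000·1.0000 − ½·2.5000·1.0000² = 1.2500 m while stopping
human closes 1.2000·1.2000 = 1.4400 m
C+Z_d+Z_r = 0.0000+0.0400+0.0100 = 0.0500 m
sum ≈ 0.5000+1.2500+1.4400+0.0500 ≈ 3.2400 m = S ✓

v_R_max = 5/2 m/s = 2.5000 m/s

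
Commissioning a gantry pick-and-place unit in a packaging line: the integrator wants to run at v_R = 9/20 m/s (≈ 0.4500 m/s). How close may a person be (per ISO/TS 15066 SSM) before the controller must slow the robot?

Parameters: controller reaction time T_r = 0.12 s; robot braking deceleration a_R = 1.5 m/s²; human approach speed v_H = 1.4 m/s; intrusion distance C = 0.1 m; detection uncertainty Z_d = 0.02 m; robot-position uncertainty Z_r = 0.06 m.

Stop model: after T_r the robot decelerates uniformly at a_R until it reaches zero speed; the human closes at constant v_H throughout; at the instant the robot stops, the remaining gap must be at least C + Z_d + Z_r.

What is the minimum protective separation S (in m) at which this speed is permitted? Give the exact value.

T_s = v_R/a_R = (9/20)/(3/2) = 0.3000 s
robot covers v_R·T_r = 0.4500·0.1200 = 0.0540 m before braking
robot under decel: 0.4500²/(2·1.5000) = 0.0675 m
human closes 1.4000·0.4200 = 0.5880 m
margins: 0.1000+0.0200+0.0600 = 0.1800 m
S_min ≈ 0.0540+0.0675+0.5880+0.1800  ⇒  S_min = 1779/2000 m

S_min = 1779/2000 m = 0.8895 m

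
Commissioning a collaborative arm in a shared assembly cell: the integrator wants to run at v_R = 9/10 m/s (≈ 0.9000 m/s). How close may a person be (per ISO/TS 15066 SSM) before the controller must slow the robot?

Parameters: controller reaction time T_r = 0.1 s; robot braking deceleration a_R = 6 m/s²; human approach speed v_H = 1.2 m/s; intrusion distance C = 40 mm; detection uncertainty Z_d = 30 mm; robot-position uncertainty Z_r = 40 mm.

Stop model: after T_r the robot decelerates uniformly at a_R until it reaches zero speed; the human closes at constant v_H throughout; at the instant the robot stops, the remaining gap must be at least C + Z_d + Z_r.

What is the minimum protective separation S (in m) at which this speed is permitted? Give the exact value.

S_min = 227/400 m = 0.5675 m

stop time T_s = (9/10)/6 = 0.1500 s
robot in T_r: 0.9000·0.1000 = 0.0900 m
robot covers 0.9000·0.1500 − ½·6.0000·0.1500² = 0.0675 m while stopping
human over T_r+T_s: 1.2000·(0.1000+0.1500) = 0.3000 m
residual clearance needed = 0.0400+0.0300+0.0400 = 0.1100 m
S_min ≈ 0.0900+0.0675+0.3000+0.1100  ⇒  S_min = 227/400 m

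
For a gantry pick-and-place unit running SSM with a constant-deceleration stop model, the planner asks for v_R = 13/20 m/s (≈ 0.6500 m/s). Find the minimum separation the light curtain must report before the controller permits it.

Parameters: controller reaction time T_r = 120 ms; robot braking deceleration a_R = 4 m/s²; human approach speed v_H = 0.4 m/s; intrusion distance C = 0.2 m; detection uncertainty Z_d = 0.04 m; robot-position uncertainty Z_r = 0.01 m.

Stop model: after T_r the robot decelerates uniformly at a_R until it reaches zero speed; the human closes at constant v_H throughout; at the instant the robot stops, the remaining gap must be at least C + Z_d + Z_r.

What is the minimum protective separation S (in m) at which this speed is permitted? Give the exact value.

S_min = 7901/16000 m = 0.4938 m

braking lasts T_s = (13/20)/4 = 0.1625 s
robot in T_r: 0.6500·0.1200 = 0.0780 m
robot under decel: 0.6500²/(2·4.0000) = 0.0528 m
human closes 0.4000·0.2825 = 0.1130 m
C+Z_d+Z_r = 0.2000+0.0400+0.0100 = 0.2500 m
S_min ≈ 0.0780+0.0528+0.1130+0.2500  ⇒  S_min = 7901/16000 m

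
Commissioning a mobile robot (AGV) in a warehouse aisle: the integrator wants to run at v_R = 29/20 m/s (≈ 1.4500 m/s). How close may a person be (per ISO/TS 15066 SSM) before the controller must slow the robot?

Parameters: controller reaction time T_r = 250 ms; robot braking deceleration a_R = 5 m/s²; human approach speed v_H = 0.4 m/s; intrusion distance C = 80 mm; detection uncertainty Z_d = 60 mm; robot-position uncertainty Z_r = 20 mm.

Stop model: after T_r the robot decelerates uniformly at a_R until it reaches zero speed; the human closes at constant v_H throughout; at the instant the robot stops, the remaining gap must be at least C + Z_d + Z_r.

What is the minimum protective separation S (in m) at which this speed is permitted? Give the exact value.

S_min = 759/800 m = 0.9487 m

stop time T_s = (29/20)/5 = 0.2900 s
reaction-phase robot travel = 1.4500·0.2500 = 0.3625 m
robot under decel: 1.4500²/(2·5.0000) = 0.2102 m
person approaches 0.4000·(0.2500+0.2900) = 0.2160 m
C+Z_d+Z_r = 0.0800+0.0600+0.0200 = 0.1600 m
S_min ≈ 0.3625+0.2102+0.2160+0.1600  ⇒  S_min = 759/800 m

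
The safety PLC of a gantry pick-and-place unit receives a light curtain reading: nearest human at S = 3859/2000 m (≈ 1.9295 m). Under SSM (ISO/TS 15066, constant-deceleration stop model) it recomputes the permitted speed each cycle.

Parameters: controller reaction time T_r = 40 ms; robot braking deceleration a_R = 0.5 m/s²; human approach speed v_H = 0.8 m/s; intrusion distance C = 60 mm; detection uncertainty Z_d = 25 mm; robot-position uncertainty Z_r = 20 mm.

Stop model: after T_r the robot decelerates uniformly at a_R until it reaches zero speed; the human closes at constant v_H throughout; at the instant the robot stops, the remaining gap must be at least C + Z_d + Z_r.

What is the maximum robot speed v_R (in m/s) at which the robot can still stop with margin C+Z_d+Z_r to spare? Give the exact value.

at the boundary: (1)·v² + (41/25)·v + (-717/400) = 0
  disc = (41/25)² − 4·(1)·(-717/400) = 24649/2500 ; √disc = 157/50
  v_R = (−(41/25) + 157/50) / (2·(1)) = 3/4 m/s
check:
stop time T_s = (3/4)/(1/2) = 1.5000 s
robot covers v_R·T_r = 0.7500·0.0400 = 0.0300 m before braking
braking distance = 0.7500²/(2·0.5000) = 0.5625 m
human closes 0.8000·1.5400 = 1.2320 m
margins: 0.0600+0.0250+0.0200 = 0.1050 m
sum ≈ 0.0300+0.5625+1.2320+0.1050 ≈ 1.9295 m = S ✓

v_R_max = 3/4 m/s = 0.7500 m/s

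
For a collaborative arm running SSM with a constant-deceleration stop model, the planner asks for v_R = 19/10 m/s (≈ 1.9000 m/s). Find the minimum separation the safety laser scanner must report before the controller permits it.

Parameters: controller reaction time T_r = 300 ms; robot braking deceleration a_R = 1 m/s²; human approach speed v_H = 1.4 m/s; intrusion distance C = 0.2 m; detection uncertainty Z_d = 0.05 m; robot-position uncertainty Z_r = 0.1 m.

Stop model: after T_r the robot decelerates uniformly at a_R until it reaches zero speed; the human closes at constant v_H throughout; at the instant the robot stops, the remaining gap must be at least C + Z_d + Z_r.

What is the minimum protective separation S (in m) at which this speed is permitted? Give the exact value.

S_min = 1161/200 m = 5.8050 m

braking lasts T_s = (19/10)/1 = 1.9000 s
reaction-phase robot travel = 1.9000·0.3000 = 0.5700 m
braking distance = 1.9000²/(2·1.0000) = 1.8050 m
person approaches 1.4000·(0.3000+1.9000) = 3.0800 m
residual clearance needed = 0.2000+0.0500+0.1000 = 0.3500 m
S_min ≈ 0.5700+1.8050+3.0800+0.3500  ⇒  S_min = 1161/200 m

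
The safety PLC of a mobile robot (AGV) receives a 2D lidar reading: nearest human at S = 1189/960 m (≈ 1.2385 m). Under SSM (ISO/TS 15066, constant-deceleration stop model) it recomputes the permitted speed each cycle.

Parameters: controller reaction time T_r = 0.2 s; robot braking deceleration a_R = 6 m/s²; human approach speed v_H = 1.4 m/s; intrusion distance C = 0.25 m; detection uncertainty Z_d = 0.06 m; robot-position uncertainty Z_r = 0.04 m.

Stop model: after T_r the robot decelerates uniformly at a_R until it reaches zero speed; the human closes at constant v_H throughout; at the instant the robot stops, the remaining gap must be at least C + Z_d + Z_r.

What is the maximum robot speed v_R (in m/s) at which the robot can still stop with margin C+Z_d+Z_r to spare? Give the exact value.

v_R_max = 23/20 m/s = 1.1500 m/s

collect terms ⇒ (1/12)·v_R² + (13/30)·v_R + (-2921/4800) = 0
  disc = (13/30)² − 4·(1/12)·(-2921/4800) = 25/64 ; √disc = 5/8
  v_R = (−(13/30) + 5/8) / (2·(1/12)) = 23/20 m/s
check:
braking lasts T_s = (23/20)/6 = 0.1917 s
robot covers v_R·T_r = 1.1500·0.2000 = 0.2300 m before braking
robot under decel: 1.1500²/(2·6.0000) = 0.1102 m
human closes 1.4000·0.3917 = 0.5483 m
margins: 0.2500+0.0600+0.0400 = 0.3500 m
sum ≈ 0.2300+0.1102+0.5483+0.3500 ≈ 1.2385 m = S ✓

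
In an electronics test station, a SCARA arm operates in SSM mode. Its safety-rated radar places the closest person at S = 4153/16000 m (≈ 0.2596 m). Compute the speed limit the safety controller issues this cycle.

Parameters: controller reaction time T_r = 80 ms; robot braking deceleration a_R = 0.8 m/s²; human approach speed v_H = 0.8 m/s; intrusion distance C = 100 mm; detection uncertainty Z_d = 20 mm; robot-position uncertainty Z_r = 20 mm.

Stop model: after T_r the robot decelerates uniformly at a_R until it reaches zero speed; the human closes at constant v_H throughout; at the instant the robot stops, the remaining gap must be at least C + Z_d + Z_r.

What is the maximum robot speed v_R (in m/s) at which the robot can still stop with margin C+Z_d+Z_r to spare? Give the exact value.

v_R_max = 1/20 m/s = 0.0500 m/s

at the boundary: (5/8)·v² + (27/25)·v + (-889/16000) = 0
  disc = (27/25)² − 4·(5/8)·(-889/16000) = 208849/160000 ; √disc = 457/400
  v_R = (−(27/25) + 457/400) / (2·(5/8)) = 1/20 m/s
check:
braking lasts T_s = (1/20)/(4/5) = 0.0625 s
robot in T_r: 0.0500·0.0800 = 0.0040 m
robot covers 0.0500·0.0625 − ½·0.8000·0.0625² = 0.0016 m while stopping
person approaches 0.8000·(0.0800+0.0625) = 0.1140 m
C+Z_d+Z_r = 0.1000+0.0200+0.0200 = 0.1400 m
sum ≈ 0.0040+0.0016+0.1140+0.1400 ≈ 0.2596 m = S ✓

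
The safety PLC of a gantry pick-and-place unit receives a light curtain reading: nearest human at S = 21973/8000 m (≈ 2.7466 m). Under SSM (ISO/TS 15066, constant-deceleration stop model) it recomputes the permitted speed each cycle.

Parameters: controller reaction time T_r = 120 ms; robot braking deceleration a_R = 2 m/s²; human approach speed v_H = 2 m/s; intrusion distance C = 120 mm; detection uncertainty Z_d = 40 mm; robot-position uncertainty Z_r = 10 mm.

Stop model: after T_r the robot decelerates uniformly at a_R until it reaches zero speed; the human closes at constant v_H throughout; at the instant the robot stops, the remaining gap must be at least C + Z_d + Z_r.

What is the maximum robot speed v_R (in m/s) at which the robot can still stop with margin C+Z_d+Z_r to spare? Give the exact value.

v_R_max = 31/20 m/s = 1.5500 m/s

at the boundary: (1/4)·v² + (28/25)·v + (-18693/8000) = 0
  disc = (28/25)² − 4·(1/4)·(-18693/8000) = 143641/40000 ; √disc = 379/200
  v_R = (−(28/25) + 379/200) / (2·(1/4)) = 31/20 m/s
check:
braking lasts T_s = (31/20)/2 = 0.7750 s
robot in T_r: 1.5500·0.1200 = 0.1860 m
robot covers 1.5500·0.7750 − ½·2.0000·0.7750² = 0.6006 m while stopping
human over T_r+T_s: 2.0000·(0.1200+0.7750) = 1.7900 m
C+Z_d+Z_r = 0.1200+0.0400+0.0100 = 0.1700 m
sum ≈ 0.1860+0.6006+1.7900+0.1700 ≈ 2.7466 m = S ✓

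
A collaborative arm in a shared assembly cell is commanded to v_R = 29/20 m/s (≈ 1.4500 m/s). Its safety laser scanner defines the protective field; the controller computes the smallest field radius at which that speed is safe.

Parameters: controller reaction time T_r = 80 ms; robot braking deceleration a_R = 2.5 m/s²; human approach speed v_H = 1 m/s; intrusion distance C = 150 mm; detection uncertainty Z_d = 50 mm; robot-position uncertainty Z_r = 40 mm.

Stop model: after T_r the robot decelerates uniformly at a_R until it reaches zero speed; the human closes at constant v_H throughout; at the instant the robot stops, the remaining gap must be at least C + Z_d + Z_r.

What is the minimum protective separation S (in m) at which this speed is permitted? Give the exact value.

T_s = v_R/a_R = (29/20)/(5/2) = 0.5800 s
robot in T_r: 1.4500·0.0800 = 0.1160 m
braking distance = 1.4500²/(2·2.5000) = 0.4205 m
human over T_r+T_s: 1.0000·(0.0800+0.5800) = 0.6600 m
margins: 0.1500+0.0500+0.0400 = 0.2400 m
S_min ≈ 0.1160+0.4205+0.6600+0.2400  ⇒  S_min = 2873/2000 m

S_min = 2873/2000 m = 1.4365 m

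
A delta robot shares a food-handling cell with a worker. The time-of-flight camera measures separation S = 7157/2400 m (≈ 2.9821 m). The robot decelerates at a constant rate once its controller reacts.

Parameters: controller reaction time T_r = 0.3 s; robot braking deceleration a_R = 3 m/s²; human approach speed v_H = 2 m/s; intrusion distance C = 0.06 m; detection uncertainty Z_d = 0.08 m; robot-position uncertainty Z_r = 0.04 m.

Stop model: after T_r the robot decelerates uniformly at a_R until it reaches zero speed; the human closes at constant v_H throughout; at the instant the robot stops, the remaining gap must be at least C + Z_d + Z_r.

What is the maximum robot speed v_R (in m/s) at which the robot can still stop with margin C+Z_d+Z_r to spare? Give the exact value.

at the boundary: (1/6)·v² + (29/30)·v + (-1057/480) = 0
  disc = (29/30)² − 4·(1/6)·(-1057/480) = 961/400 ; √disc = 31/20
  v_R = (−(29/30) + 31/20) / (2·(1/6)) = 7/4 m/s
check:
braking lasts T_s = (7/4)/3 = 0.5833 s
robot in T_r: 1.7500·0.3000 = 0.5250 m
robot under decel: 1.7500²/(2·3.0000) = 0.5104 m
person approaches 2.0000·(0.3000+0.5833) = 1.7667 m
margins: 0.0600+0.0800+0.0400 = 0.1800 m
sum ≈ 0.5250+0.5104+1.7667+0.1800 ≈ 2.9821 m = S ✓

v_R_max = 7/4 m/s = 1.7500 m/s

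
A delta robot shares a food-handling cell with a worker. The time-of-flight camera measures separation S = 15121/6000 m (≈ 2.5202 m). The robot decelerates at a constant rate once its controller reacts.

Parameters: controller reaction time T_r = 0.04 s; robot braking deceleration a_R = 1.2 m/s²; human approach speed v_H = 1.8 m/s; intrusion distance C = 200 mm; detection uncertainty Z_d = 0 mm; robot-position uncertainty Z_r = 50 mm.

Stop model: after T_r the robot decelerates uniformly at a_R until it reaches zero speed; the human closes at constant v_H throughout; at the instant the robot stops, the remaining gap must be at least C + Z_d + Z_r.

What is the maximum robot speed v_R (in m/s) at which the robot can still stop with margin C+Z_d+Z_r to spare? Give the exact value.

v_R_max = 11/10 m/s = 1.1000 m/s

quadratic (5/12)·v² + (77/50)·v + (-13189/6000) = 0
  disc = (77/50)² − 4·(5/12)·(-13189/6000) = 543169/90000 ; √disc = 737/300
  v_R = (−(77/50) + 737/300) / (2·(5/12)) = 11/10 m/s
check:
stop time T_s = (11/10)/(6/5) = 0.9167 s
robot covers v_R·T_r = 1.1000·0.0400 = 0.0440 m before braking
braking distance = 1.1000²/(2·1.2000) = 0.5042 m
person approaches 1.8000·(0.0400+0.9167) = 1.7220 m
residual clearance needed = 0.2000+0.0000+0.0500 = 0.2500 m
sum ≈ 0.0440+0.5042+1.7220+0.2500 ≈ 2.5202 m = S ✓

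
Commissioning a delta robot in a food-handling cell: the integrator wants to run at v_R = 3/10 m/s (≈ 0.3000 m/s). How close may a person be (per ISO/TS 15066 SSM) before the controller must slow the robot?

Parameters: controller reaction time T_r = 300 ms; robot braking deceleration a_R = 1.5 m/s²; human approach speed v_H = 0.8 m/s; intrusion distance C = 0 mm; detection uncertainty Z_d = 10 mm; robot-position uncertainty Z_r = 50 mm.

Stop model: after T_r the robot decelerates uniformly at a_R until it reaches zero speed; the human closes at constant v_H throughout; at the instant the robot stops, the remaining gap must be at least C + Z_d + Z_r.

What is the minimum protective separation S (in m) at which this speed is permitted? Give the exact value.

braking lasts T_s = (3/10)/(3/2) = 0.2000 s
reaction-phase robot travel = 0.3000·0.3000 = 0.0900 m
robot covers 0.3000·0.2000 − ½·1.5000·0.2000² = 0.0300 m while stopping
human over T_r+T_s: 0.8000·(0.3000+0.2000) = 0.4000 m
C+Z_d+Z_r = 0.0000+0.0100+0.0500 = 0.0600 m
S_min ≈ 0.0900+0.0300+0.4000+0.0600  ⇒  S_min = 29/50 m

S_min = 29/50 m = 0.5800 m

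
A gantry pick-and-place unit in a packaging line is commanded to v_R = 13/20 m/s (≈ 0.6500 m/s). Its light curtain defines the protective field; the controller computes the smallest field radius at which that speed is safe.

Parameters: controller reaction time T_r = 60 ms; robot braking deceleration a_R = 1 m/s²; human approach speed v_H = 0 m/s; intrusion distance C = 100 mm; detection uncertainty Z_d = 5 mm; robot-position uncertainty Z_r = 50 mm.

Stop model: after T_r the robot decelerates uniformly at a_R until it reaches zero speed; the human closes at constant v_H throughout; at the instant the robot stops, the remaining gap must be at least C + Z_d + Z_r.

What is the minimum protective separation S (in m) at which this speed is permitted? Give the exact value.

S_min = 1621/4000 m = 0.4052 m

stop time T_s = (13/20)/1 = 0.6500 s
robot covers v_R·T_r = 0.6500·0.0600 = 0.0390 m before braking
robot under decel: 0.6500²/(2·1.0000) = 0.2112 m
human closes 0.0000·0.7100 = 0.0000 m
C+Z_d+Z_r = 0.1000+0.0050+0.0500 = 0.1550 m
S_min ≈ 0.0390+0.2112+0.0000+0.1550  ⇒  S_min = 1621/4000 m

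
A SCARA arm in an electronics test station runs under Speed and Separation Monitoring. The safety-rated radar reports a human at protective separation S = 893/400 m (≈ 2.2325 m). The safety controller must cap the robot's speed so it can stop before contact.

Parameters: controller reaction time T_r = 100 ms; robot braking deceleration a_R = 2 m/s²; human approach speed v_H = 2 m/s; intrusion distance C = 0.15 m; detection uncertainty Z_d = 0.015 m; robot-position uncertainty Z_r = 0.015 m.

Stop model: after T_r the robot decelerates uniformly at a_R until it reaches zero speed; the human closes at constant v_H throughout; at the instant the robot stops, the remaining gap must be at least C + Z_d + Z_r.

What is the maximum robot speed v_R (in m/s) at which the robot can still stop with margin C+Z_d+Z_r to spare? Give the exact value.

v_R_max = 13/10 m/s = 1.3000 m/s

quadratic (1/4)·v² + (11/10)·v + (-741/400) = 0
  disc = (11/10)² − 4·(1/4)·(-741/400) = 49/16 ; √disc = 7/4
  v_R = (−(11/10) + 7/4) / (2·(1/4)) = 13/10 m/s
check:
braking lasts T_s = (13/10)/2 = 0.6500 s
reaction-phase robot travel = 1.3000·0.1000 = 0.1300 m
robot under decel: 1.3000²/(2·2.0000) = 0.4225 m
person approaches 2.0000·(0.1000+0.6500) = 1.5000 m
C+Z_d+Z_r = 0.1500+0.0150+0.0150 = 0.1800 m
sum ≈ 0.1300+0.4225+1.5000+0.1800 ≈ 2.2325 m = S ✓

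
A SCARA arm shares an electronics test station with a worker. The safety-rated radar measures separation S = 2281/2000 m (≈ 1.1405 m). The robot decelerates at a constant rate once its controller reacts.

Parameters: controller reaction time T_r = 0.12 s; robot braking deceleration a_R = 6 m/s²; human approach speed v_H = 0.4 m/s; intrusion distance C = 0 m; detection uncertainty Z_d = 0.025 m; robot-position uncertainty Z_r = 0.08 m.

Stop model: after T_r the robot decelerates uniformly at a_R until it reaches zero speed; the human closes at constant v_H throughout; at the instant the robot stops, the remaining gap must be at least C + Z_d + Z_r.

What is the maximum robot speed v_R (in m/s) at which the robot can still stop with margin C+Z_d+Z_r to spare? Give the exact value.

quadratic (1/12)·v² + (14/75)·v + (-79/80) = 0
  disc = (14/75)² − 4·(1/12)·(-79/80) = 32761/90000 ; √disc = 181/300
  v_R = (−(14/75) + 181/300) / (2·(1/12)) = 5/2 m/s
check:
T_s = v_R/a_R = (5/2)/6 = 0.4167 s
reaction-phase robot travel = 2.5000·0.1200 = 0.3000 m
robot covers 2.5000·0.4167 − ½·6.0000·0.4167² = 0.5208 m while stopping
human closes 0.4000·0.5367 = 0.2147 m
margins: 0.0000+0.0250+0.0800 = 0.1050 m
sum ≈ 0.3000+0.5208+0.2147+0.1050 ≈ 1.1405 m = S ✓

v_R_max = 5/2 m/s = 2.5000 m/s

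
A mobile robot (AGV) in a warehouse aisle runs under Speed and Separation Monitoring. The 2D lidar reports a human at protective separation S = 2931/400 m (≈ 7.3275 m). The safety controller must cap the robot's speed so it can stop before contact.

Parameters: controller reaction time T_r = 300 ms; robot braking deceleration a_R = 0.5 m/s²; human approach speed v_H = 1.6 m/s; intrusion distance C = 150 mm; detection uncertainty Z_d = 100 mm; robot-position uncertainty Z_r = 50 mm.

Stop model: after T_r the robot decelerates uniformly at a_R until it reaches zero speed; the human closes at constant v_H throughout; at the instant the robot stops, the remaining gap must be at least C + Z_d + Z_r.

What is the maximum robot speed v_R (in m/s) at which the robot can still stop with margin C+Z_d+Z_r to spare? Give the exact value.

v_R_max = 27/20 m/s = 1.3500 m/s

quadratic (1)·v² + (7/2)·v + (-2619/400) = 0
  disc = (7/2)² − 4·(1)·(-2619/400) = 961/25 ; √disc = 31/5
  v_R = (−(7/2) + 31/5) / (2·(1)) = 27/20 m/s
check:
braking lasts T_s = (27/20)/(1/2) = 2.7000 s
robot in T_r: 1.3500·0.3000 = 0.4050 m
robot covers 1.3500·2.7000 − ½·0.5000·2.7000² = 1.8225 m while stopping
person approaches 1.6000·(0.3000+2.7000) = 4.8000 m
margins: 0.1500+0.1000+0.0500 = 0.3000 m
sum ≈ 0.4050+1.8225+4.8000+0.3000 ≈ 7.3275 m = S ✓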